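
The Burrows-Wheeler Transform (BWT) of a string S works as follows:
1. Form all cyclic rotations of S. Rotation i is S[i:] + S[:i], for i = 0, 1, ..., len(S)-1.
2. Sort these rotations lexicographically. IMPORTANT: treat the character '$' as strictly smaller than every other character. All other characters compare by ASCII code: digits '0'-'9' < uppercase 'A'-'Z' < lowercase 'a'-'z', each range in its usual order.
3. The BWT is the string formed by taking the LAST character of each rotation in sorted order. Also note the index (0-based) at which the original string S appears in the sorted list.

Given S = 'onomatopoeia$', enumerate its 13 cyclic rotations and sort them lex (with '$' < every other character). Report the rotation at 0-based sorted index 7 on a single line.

Answer: oeia$onomatop

Derivation:
All 13 rotations (rotation i = S[i:]+S[:i]):
  rot[0] = onomatopoeia$
  rot[1] = nomatopoeia$o
  rot[2] = omatopoeia$on
  rot[3] = matopoeia$ono
  rot[4] = atopoeia$onom
  rot[5] = topoeia$onoma
  rot[6] = opoeia$onomat
  rot[7] = poeia$onomato
  rot[8] = oeia$onomatop
  rot[9] = eia$onomatopo
  rot[10] = ia$onomatopoe
  rot[11] = a$onomatopoei
  rot[12] = $onomatopoeia
Sorted (with $ < everything):
  sorted[0] = $onomatopoeia
  sorted[1] = a$onomatopoei
  sorted[2] = atopoeia$onom
  sorted[3] = eia$onomatopo
  sorted[4] = ia$onomatopoe
  sorted[5] = matopoeia$ono
  sorted[6] = nomatopoeia$o
  sorted[7] = oeia$onomatop
  sorted[8] = omatopoeia$on
  sorted[9] = onomatopoeia$
  sorted[10] = opoeia$onomat
  sorted[11] = poeia$onomato
  sorted[12] = topoeia$onoma
sorted[7] = oeia$onomatop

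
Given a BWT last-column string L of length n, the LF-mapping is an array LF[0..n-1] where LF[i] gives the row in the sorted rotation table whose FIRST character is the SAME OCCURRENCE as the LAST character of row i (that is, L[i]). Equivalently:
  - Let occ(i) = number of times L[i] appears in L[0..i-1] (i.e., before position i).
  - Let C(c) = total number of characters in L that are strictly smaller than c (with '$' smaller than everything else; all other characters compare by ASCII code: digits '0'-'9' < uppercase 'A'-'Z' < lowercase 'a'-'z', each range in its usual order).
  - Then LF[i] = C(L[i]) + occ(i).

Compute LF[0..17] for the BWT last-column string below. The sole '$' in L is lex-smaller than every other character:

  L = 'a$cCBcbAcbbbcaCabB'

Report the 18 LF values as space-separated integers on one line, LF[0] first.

Char counts: '$':1, 'A':1, 'B':2, 'C':2, 'a':3, 'b':5, 'c':4
C (first-col start): C('$')=0, C('A')=1, C('B')=2, C('C')=4, C('a')=6, C('b')=9, C('c')=14
L[0]='a': occ=0, LF[0]=C('a')+0=6+0=6
L[1]='$': occ=0, LF[1]=C('$')+0=0+0=0
L[2]='c': occ=0, LF[2]=C('c')+0=14+0=14
L[3]='C': occ=0, LF[3]=C('C')+0=4+0=4
L[4]='B': occ=0, LF[4]=C('B')+0=2+0=2
L[5]='c': occ=1, LF[5]=C('c')+1=14+1=15
L[6]='b': occ=0, LF[6]=C('b')+0=9+0=9
L[7]='A': occ=0, LF[7]=C('A')+0=1+0=1
L[8]='c': occ=2, LF[8]=C('c')+2=14+2=16
L[9]='b': occ=1, LF[9]=C('b')+1=9+1=10
L[10]='b': occ=2, LF[10]=C('b')+2=9+2=11
L[11]='b': occ=3, LF[11]=C('b')+3=9+3=12
L[12]='c': occ=3, LF[12]=C('c')+3=14+3=17
L[13]='a': occ=1, LF[13]=C('a')+1=6+1=7
L[14]='C': occ=1, LF[14]=C('C')+1=4+1=5
L[15]='a': occ=2, LF[15]=C('a')+2=6+2=8
L[16]='b': occ=4, LF[16]=C('b')+4=9+4=13
L[17]='B': occ=1, LF[17]=C('B')+1=2+1=3

Answer: 6 0 14 4 2 15 9 1 16 10 11 12 17 7 5 8 13 3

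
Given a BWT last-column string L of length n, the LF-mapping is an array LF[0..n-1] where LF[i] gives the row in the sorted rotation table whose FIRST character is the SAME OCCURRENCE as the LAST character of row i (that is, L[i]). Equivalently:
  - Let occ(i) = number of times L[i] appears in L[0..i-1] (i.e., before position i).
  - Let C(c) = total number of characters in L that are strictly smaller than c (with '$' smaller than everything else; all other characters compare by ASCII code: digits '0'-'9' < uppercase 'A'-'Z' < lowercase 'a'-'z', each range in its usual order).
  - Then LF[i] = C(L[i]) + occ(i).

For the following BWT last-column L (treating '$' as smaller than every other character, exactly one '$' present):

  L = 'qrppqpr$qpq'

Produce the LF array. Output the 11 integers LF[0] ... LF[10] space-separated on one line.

Answer: 5 9 1 2 6 3 10 0 7 4 8

Derivation:
Char counts: '$':1, 'p':4, 'q':4, 'r':2
C (first-col start): C('$')=0, C('p')=1, C('q')=5, C('r')=9
L[0]='q': occ=0, LF[0]=C('q')+0=5+0=5
L[1]='r': occ=0, LF[1]=C('r')+0=9+0=9
L[2]='p': occ=0, LF[2]=C('p')+0=1+0=1
L[3]='p': occ=1, LF[3]=C('p')+1=1+1=2
L[4]='q': occ=1, LF[4]=C('q')+1=5+1=6
L[5]='p': occ=2, LF[5]=C('p')+2=1+2=3
L[6]='r': occ=1, LF[6]=C('r')+1=9+1=10
L[7]='$': occ=0, LF[7]=C('$')+0=0+0=0
L[8]='q': occ=2, LF[8]=C('q')+2=5+2=7
L[9]='p': occ=3, LF[9]=C('p')+3=1+3=4
L[10]='q': occ=3, LF[10]=C('q')+3=5+3=8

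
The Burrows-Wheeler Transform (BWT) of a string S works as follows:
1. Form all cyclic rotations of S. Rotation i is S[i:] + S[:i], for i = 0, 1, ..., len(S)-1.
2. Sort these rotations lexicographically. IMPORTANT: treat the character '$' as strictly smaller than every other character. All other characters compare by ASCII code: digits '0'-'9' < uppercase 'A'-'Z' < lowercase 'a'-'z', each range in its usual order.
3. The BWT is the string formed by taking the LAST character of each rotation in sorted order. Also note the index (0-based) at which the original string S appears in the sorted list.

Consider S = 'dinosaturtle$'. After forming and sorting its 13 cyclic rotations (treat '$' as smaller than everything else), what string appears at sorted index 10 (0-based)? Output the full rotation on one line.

Answer: tle$dinosatur

Derivation:
All 13 rotations (rotation i = S[i:]+S[:i]):
  rot[0] = dinosaturtle$
  rot[1] = inosaturtle$d
  rot[2] = nosaturtle$di
  rot[3] = osaturtle$din
  rot[4] = saturtle$dino
  rot[5] = aturtle$dinos
  rot[6] = turtle$dinosa
  rot[7] = urtle$dinosat
  rot[8] = rtle$dinosatu
  rot[9] = tle$dinosatur
  rot[10] = le$dinosaturt
  rot[11] = e$dinosaturtl
  rot[12] = $dinosaturtle
Sorted (with $ < everything):
  sorted[0] = $dinosaturtle
  sorted[1] = aturtle$dinos
  sorted[2] = dinosaturtle$
  sorted[3] = e$dinosaturtl
  sorted[4] = inosaturtle$d
  sorted[5] = le$dinosaturt
  sorted[6] = nosaturtle$di
  sorted[7] = osaturtle$din
  sorted[8] = rtle$dinosatu
  sorted[9] = saturtle$dino
  sorted[10] = tle$dinosatur
  sorted[11] = turtle$dinosa
  sorted[12] = urtle$dinosat
sorted[10] = tle$dinosatur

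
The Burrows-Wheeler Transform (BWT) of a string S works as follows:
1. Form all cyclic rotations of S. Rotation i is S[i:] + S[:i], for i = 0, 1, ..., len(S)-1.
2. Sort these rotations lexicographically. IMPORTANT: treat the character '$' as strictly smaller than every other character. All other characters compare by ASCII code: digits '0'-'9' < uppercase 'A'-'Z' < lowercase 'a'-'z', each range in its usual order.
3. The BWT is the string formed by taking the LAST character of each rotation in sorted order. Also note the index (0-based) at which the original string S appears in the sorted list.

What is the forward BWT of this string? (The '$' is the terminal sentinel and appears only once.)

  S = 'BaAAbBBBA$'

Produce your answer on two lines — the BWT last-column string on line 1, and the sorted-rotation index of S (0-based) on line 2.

Answer: ABaABBb$BA
7

Derivation:
All 10 rotations (rotation i = S[i:]+S[:i]):
  rot[0] = BaAAbBBBA$
  rot[1] = aAAbBBBA$B
  rot[2] = AAbBBBA$Ba
  rot[3] = AbBBBA$BaA
  rot[4] = bBBBA$BaAA
  rot[5] = BBBA$BaAAb
  rot[6] = BBA$BaAAbB
  rot[7] = BA$BaAAbBB
  rot[8] = A$BaAAbBBB
  rot[9] = $BaAAbBBBA
Sorted (with $ < everything):
  sorted[0] = $BaAAbBBBA  (last char: 'A')
  sorted[1] = A$BaAAbBBB  (last char: 'B')
  sorted[2] = AAbBBBA$Ba  (last char: 'a')
  sorted[3] = AbBBBA$BaA  (last char: 'A')
  sorted[4] = BA$BaAAbBB  (last char: 'B')
  sorted[5] = BBA$BaAAbB  (last char: 'B')
  sorted[6] = BBBA$BaAAb  (last char: 'b')
  sorted[7] = BaAAbBBBA$  (last char: '$')
  sorted[8] = aAAbBBBA$B  (last char: 'B')
  sorted[9] = bBBBA$BaAA  (last char: 'A')
Last column: ABaABBb$BA
Original string S is at sorted index 7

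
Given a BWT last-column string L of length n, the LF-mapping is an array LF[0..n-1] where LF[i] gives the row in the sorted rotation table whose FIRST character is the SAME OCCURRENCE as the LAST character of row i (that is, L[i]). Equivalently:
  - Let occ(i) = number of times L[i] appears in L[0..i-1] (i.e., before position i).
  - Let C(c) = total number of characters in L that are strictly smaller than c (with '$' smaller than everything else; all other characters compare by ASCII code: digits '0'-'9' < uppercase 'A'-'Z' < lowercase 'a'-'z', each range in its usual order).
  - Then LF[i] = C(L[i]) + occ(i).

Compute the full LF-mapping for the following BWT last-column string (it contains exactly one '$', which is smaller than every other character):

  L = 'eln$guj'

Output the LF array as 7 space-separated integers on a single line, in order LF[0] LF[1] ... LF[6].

Char counts: '$':1, 'e':1, 'g':1, 'j':1, 'l':1, 'n':1, 'u':1
C (first-col start): C('$')=0, C('e')=1, C('g')=2, C('j')=3, C('l')=4, C('n')=5, C('u')=6
L[0]='e': occ=0, LF[0]=C('e')+0=1+0=1
L[1]='l': occ=0, LF[1]=C('l')+0=4+0=4
L[2]='n': occ=0, LF[2]=C('n')+0=5+0=5
L[3]='$': occ=0, LF[3]=C('$')+0=0+0=0
L[4]='g': occ=0, LF[4]=C('g')+0=2+0=2
L[5]='u': occ=0, LF[5]=C('u')+0=6+0=6
L[6]='j': occ=0, LF[6]=C('j')+0=3+0=3

Answer: 1 4 5 0 2 6 3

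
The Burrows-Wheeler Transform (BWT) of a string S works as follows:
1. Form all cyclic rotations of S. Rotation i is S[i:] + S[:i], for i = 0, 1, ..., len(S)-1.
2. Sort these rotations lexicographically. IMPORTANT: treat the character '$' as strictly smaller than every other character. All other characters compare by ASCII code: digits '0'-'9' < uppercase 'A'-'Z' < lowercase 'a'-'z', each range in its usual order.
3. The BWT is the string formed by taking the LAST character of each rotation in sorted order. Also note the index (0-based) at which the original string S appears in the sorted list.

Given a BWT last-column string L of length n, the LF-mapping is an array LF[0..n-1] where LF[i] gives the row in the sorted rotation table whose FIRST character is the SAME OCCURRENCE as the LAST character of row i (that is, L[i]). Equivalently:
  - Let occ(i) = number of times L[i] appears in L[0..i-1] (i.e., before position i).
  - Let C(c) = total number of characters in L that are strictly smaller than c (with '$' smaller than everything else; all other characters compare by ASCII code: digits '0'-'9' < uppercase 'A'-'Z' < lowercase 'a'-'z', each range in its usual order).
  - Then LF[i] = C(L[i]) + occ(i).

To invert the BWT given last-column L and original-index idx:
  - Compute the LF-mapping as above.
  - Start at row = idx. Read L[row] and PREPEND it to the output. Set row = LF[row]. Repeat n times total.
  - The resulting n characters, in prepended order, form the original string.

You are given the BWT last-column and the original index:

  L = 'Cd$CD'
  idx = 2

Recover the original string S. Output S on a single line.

LF mapping: 1 4 0 2 3
Walk LF starting at row 2, prepending L[row]:
  step 1: row=2, L[2]='$', prepend. Next row=LF[2]=0
  step 2: row=0, L[0]='C', prepend. Next row=LF[0]=1
  step 3: row=1, L[1]='d', prepend. Next row=LF[1]=4
  step 4: row=4, L[4]='D', prepend. Next row=LF[4]=3
  step 5: row=3, L[3]='C', prepend. Next row=LF[3]=2
Reversed output: CDdC$

Answer: CDdC$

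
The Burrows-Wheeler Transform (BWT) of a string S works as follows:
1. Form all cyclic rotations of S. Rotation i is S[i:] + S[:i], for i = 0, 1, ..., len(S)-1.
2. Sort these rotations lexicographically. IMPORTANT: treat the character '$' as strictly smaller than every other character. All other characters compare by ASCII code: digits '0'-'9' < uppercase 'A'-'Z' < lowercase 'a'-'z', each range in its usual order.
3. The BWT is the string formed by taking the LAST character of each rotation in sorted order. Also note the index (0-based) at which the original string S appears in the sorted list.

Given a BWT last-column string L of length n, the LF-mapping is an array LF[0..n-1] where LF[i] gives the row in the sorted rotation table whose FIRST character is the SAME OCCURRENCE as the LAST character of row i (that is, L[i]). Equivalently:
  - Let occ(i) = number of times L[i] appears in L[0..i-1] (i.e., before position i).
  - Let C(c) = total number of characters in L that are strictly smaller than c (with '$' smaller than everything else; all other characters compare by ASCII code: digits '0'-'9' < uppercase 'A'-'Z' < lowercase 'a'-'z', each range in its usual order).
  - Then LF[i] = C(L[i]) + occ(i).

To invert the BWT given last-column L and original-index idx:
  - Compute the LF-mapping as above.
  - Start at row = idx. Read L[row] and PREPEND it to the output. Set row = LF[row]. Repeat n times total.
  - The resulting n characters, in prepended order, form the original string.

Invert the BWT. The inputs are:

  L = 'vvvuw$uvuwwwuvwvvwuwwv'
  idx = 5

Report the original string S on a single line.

Answer: uwwuvwvvwwwwvwvvuuvuv$

Derivation:
LF mapping: 6 7 8 1 14 0 2 9 3 15 16 17 4 10 18 11 12 19 5 20 21 13
Walk LF starting at row 5, prepending L[row]:
  step 1: row=5, L[5]='$', prepend. Next row=LF[5]=0
  step 2: row=0, L[0]='v', prepend. Next row=LF[0]=6
  step 3: row=6, L[6]='u', prepend. Next row=LF[6]=2
  step 4: row=2, L[2]='v', prepend. Next row=LF[2]=8
  step 5: row=8, L[8]='u', prepend. Next row=LF[8]=3
  step 6: row=3, L[3]='u', prepend. Next row=LF[3]=1
  step 7: row=1, L[1]='v', prepend. Next row=LF[1]=7
  step 8: row=7, L[7]='v', prepend. Next row=LF[7]=9
  step 9: row=9, L[9]='w', prepend. Next row=LF[9]=15
  step 10: row=15, L[15]='v', prepend. Next row=LF[15]=11
  step 11: row=11, L[11]='w', prepend. Next row=LF[11]=17
  step 12: row=17, L[17]='w', prepend. Next row=LF[17]=19
  step 13: row=19, L[19]='w', prepend. Next row=LF[19]=20
  step 14: row=20, L[20]='w', prepend. Next row=LF[20]=21
  step 15: row=21, L[21]='v', prepend. Next row=LF[21]=13
  step 16: row=13, L[13]='v', prepend. Next row=LF[13]=10
  step 17: row=10, L[10]='w', prepend. Next row=LF[10]=16
  step 18: row=16, L[16]='v', prepend. Next row=LF[16]=12
  step 19: row=12, L[12]='u', prepend. Next row=LF[12]=4
  step 20: row=4, L[4]='w', prepend. Next row=LF[4]=14
  step 21: row=14, L[14]='w', prepend. Next row=LF[14]=18
  step 22: row=18, L[18]='u', prepend. Next row=LF[18]=5
Reversed output: uwwuvwvvwwwwvwvvuuvuv$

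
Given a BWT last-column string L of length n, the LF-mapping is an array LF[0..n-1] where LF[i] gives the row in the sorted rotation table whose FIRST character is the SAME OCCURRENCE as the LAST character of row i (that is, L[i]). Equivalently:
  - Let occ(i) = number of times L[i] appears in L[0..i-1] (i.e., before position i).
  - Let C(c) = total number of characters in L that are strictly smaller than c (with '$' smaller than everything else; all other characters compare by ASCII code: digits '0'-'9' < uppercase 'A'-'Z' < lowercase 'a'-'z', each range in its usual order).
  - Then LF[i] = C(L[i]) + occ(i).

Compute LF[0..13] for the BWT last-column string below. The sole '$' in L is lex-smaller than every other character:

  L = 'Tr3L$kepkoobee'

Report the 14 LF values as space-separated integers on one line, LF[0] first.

Char counts: '$':1, '3':1, 'L':1, 'T':1, 'b':1, 'e':3, 'k':2, 'o':2, 'p':1, 'r':1
C (first-col start): C('$')=0, C('3')=1, C('L')=2, C('T')=3, C('b')=4, C('e')=5, C('k')=8, C('o')=10, C('p')=12, C('r')=13
L[0]='T': occ=0, LF[0]=C('T')+0=3+0=3
L[1]='r': occ=0, LF[1]=C('r')+0=13+0=13
L[2]='3': occ=0, LF[2]=C('3')+0=1+0=1
L[3]='L': occ=0, LF[3]=C('L')+0=2+0=2
L[4]='$': occ=0, LF[4]=C('$')+0=0+0=0
L[5]='k': occ=0, LF[5]=C('k')+0=8+0=8
L[6]='e': occ=0, LF[6]=C('e')+0=5+0=5
L[7]='p': occ=0, LF[7]=C('p')+0=12+0=12
L[8]='k': occ=1, LF[8]=C('k')+1=8+1=9
L[9]='o': occ=0, LF[9]=C('o')+0=10+0=10
L[10]='o': occ=1, LF[10]=C('o')+1=10+1=11
L[11]='b': occ=0, LF[11]=C('b')+0=4+0=4
L[12]='e': occ=1, LF[12]=C('e')+1=5+1=6
L[13]='e': occ=2, LF[13]=C('e')+2=5+2=7

Answer: 3 13 1 2 0 8 5 12 9 10 11 4 6 7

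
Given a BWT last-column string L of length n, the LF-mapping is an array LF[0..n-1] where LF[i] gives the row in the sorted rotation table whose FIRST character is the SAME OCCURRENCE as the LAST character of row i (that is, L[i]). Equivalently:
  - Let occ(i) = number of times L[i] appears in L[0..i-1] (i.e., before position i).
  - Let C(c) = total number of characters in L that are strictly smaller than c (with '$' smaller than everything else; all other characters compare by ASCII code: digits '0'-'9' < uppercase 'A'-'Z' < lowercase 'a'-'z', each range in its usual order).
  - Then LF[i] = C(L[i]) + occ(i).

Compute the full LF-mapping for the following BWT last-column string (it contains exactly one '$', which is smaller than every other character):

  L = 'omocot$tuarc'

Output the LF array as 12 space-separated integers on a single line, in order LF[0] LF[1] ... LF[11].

Char counts: '$':1, 'a':1, 'c':2, 'm':1, 'o':3, 'r':1, 't':2, 'u':1
C (first-col start): C('$')=0, C('a')=1, C('c')=2, C('m')=4, C('o')=5, C('r')=8, C('t')=9, C('u')=11
L[0]='o': occ=0, LF[0]=C('o')+0=5+0=5
L[1]='m': occ=0, LF[1]=C('m')+0=4+0=4
L[2]='o': occ=1, LF[2]=C('o')+1=5+1=6
L[3]='c': occ=0, LF[3]=C('c')+0=2+0=2
L[4]='o': occ=2, LF[4]=C('o')+2=5+2=7
L[5]='t': occ=0, LF[5]=C('t')+0=9+0=9
L[6]='$': occ=0, LF[6]=C('$')+0=0+0=0
L[7]='t': occ=1, LF[7]=C('t')+1=9+1=10
L[8]='u': occ=0, LF[8]=C('u')+0=11+0=11
L[9]='a': occ=0, LF[9]=C('a')+0=1+0=1
L[10]='r': occ=0, LF[10]=C('r')+0=8+0=8
L[11]='c': occ=1, LF[11]=C('c')+1=2+1=3

Answer: 5 4 6 2 7 9 0 10 11 1 8 3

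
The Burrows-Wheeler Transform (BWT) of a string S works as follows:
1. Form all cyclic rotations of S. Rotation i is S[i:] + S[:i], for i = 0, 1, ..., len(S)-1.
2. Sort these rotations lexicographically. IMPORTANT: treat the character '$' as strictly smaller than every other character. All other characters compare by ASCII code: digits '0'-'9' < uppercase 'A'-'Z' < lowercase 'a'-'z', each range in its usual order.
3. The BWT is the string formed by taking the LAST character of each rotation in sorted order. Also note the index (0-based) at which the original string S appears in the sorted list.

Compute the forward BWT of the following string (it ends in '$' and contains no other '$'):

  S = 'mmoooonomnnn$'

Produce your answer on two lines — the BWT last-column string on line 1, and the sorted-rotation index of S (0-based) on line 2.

All 13 rotations (rotation i = S[i:]+S[:i]):
  rot[0] = mmoooonomnnn$
  rot[1] = moooonomnnn$m
  rot[2] = oooonomnnn$mm
  rot[3] = ooonomnnn$mmo
  rot[4] = oonomnnn$mmoo
  rot[5] = onomnnn$mmooo
  rot[6] = nomnnn$mmoooo
  rot[7] = omnnn$mmoooon
  rot[8] = mnnn$mmoooono
  rot[9] = nnn$mmoooonom
  rot[10] = nn$mmoooonomn
  rot[11] = n$mmoooonomnn
  rot[12] = $mmoooonomnnn
Sorted (with $ < everything):
  sorted[0] = $mmoooonomnnn  (last char: 'n')
  sorted[1] = mmoooonomnnn$  (last char: '$')
  sorted[2] = mnnn$mmoooono  (last char: 'o')
  sorted[3] = moooonomnnn$m  (last char: 'm')
  sorted[4] = n$mmoooonomnn  (last char: 'n')
  sorted[5] = nn$mmoooonomn  (last char: 'n')
  sorted[6] = nnn$mmoooonom  (last char: 'm')
  sorted[7] = nomnnn$mmoooo  (last char: 'o')
  sorted[8] = omnnn$mmoooon  (last char: 'n')
  sorted[9] = onomnnn$mmooo  (last char: 'o')
  sorted[10] = oonomnnn$mmoo  (last char: 'o')
  sorted[11] = ooonomnnn$mmo  (last char: 'o')
  sorted[12] = oooonomnnn$mm  (last char: 'm')
Last column: n$omnnmonooom
Original string S is at sorted index 1

Answer: n$omnnmonooom
1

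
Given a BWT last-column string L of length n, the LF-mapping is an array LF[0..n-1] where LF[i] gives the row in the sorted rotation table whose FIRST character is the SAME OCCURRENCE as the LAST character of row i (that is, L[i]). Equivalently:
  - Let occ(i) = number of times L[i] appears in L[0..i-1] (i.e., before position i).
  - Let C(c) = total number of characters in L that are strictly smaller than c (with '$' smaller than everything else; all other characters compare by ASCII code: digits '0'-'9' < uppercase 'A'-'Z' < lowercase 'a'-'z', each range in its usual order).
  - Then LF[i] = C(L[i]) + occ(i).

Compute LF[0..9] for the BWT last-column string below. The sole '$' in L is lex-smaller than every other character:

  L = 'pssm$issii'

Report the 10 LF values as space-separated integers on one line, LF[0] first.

Answer: 5 6 7 4 0 1 8 9 2 3

Derivation:
Char counts: '$':1, 'i':3, 'm':1, 'p':1, 's':4
C (first-col start): C('$')=0, C('i')=1, C('m')=4, C('p')=5, C('s')=6
L[0]='p': occ=0, LF[0]=C('p')+0=5+0=5
L[1]='s': occ=0, LF[1]=C('s')+0=6+0=6
L[2]='s': occ=1, LF[2]=C('s')+1=6+1=7
L[3]='m': occ=0, LF[3]=C('m')+0=4+0=4
L[4]='$': occ=0, LF[4]=C('$')+0=0+0=0
L[5]='i': occ=0, LF[5]=C('i')+0=1+0=1
L[6]='s': occ=2, LF[6]=C('s')+2=6+2=8
L[7]='s': occ=3, LF[7]=C('s')+3=6+3=9
L[8]='i': occ=1, LF[8]=C('i')+1=1+1=2
L[9]='i': occ=2, LF[9]=C('i')+2=1+2=3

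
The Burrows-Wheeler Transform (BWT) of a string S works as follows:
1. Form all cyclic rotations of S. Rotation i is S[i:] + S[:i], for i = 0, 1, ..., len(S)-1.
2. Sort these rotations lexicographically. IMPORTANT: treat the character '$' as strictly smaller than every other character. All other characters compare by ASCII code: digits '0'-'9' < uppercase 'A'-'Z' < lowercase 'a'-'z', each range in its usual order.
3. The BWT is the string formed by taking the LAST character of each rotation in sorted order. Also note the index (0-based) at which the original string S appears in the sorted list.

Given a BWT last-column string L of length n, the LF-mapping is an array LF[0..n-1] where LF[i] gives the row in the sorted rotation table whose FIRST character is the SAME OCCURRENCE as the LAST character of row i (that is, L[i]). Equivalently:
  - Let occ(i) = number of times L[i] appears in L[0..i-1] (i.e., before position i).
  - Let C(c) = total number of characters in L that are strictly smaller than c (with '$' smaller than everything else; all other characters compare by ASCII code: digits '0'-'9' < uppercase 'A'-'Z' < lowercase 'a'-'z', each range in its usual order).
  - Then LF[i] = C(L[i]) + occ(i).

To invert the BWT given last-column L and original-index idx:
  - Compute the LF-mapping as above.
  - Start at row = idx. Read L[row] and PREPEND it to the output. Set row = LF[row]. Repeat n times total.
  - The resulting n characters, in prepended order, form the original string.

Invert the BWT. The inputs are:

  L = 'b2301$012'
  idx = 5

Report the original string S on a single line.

Answer: 2011302b$

Derivation:
LF mapping: 8 5 7 1 3 0 2 4 6
Walk LF starting at row 5, prepending L[row]:
  step 1: row=5, L[5]='$', prepend. Next row=LF[5]=0
  step 2: row=0, L[0]='b', prepend. Next row=LF[0]=8
  step 3: row=8, L[8]='2', prepend. Next row=LF[8]=6
  step 4: row=6, L[6]='0', prepend. Next row=LF[6]=2
  step 5: row=2, L[2]='3', prepend. Next row=LF[2]=7
  step 6: row=7, L[7]='1', prepend. Next row=LF[7]=4
  step 7: row=4, L[4]='1', prepend. Next row=LF[4]=3
  step 8: row=3, L[3]='0', prepend. Next row=LF[3]=1
  step 9: row=1, L[1]='2', prepend. Next row=LF[1]=5
Reversed output: 2011302b$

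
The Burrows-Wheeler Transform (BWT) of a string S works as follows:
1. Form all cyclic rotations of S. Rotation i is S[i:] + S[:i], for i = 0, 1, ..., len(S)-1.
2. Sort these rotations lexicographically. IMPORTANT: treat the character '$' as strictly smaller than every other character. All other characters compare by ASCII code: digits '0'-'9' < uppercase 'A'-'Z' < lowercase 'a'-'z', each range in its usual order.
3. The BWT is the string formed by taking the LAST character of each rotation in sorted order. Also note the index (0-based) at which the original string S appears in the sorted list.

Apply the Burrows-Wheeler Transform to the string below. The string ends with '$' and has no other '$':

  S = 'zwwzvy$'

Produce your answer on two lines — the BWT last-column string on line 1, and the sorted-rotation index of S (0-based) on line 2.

Answer: yzzwvw$
6

Derivation:
All 7 rotations (rotation i = S[i:]+S[:i]):
  rot[0] = zwwzvy$
  rot[1] = wwzvy$z
  rot[2] = wzvy$zw
  rot[3] = zvy$zww
  rot[4] = vy$zwwz
  rot[5] = y$zwwzv
  rot[6] = $zwwzvy
Sorted (with $ < everything):
  sorted[0] = $zwwzvy  (last char: 'y')
  sorted[1] = vy$zwwz  (last char: 'z')
  sorted[2] = wwzvy$z  (last char: 'z')
  sorted[3] = wzvy$zw  (last char: 'w')
  sorted[4] = y$zwwzv  (last char: 'v')
  sorted[5] = zvy$zww  (last char: 'w')
  sorted[6] = zwwzvy$  (last char: '$')
Last column: yzzwvw$
Original string S is at sorted index 6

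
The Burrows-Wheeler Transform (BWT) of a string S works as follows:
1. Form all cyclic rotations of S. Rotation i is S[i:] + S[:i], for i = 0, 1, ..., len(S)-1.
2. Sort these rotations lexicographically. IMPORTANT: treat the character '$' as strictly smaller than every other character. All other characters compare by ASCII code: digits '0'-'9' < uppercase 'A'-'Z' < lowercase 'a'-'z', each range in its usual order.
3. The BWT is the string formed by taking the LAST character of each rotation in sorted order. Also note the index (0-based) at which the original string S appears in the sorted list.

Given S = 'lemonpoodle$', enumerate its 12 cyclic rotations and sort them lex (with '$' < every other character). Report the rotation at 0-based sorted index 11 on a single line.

All 12 rotations (rotation i = S[i:]+S[:i]):
  rot[0] = lemonpoodle$
  rot[1] = emonpoodle$l
  rot[2] = monpoodle$le
  rot[3] = onpoodle$lem
  rot[4] = npoodle$lemo
  rot[5] = poodle$lemon
  rot[6] = oodle$lemonp
  rot[7] = odle$lemonpo
  rot[8] = dle$lemonpoo
  rot[9] = le$lemonpood
  rot[10] = e$lemonpoodl
  rot[11] = $lemonpoodle
Sorted (with $ < everything):
  sorted[0] = $lemonpoodle
  sorted[1] = dle$lemonpoo
  sorted[2] = e$lemonpoodl
  sorted[3] = emonpoodle$l
  sorted[4] = le$lemonpood
  sorted[5] = lemonpoodle$
  sorted[6] = monpoodle$le
  sorted[7] = npoodle$lemo
  sorted[8] = odle$lemonpo
  sorted[9] = onpoodle$lem
  sorted[10] = oodle$lemonp
  sorted[11] = poodle$lemon
sorted[11] = poodle$lemon

Answer: poodle$lemon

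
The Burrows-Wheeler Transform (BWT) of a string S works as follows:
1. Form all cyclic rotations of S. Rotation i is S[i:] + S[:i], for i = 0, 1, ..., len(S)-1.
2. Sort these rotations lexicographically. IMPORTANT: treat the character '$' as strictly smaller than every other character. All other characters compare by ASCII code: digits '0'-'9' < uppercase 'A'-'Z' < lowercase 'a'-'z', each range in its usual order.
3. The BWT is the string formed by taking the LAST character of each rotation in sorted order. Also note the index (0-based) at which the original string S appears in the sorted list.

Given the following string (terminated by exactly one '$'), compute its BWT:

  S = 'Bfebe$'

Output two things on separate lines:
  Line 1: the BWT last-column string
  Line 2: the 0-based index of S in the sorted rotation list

All 6 rotations (rotation i = S[i:]+S[:i]):
  rot[0] = Bfebe$
  rot[1] = febe$B
  rot[2] = ebe$Bf
  rot[3] = be$Bfe
  rot[4] = e$Bfeb
  rot[5] = $Bfebe
Sorted (with $ < everything):
  sorted[0] = $Bfebe  (last char: 'e')
  sorted[1] = Bfebe$  (last char: '$')
  sorted[2] = be$Bfe  (last char: 'e')
  sorted[3] = e$Bfeb  (last char: 'b')
  sorted[4] = ebe$Bf  (last char: 'f')
  sorted[5] = febe$B  (last char: 'B')
Last column: e$ebfB
Original string S is at sorted index 1

Answer: e$ebfB
1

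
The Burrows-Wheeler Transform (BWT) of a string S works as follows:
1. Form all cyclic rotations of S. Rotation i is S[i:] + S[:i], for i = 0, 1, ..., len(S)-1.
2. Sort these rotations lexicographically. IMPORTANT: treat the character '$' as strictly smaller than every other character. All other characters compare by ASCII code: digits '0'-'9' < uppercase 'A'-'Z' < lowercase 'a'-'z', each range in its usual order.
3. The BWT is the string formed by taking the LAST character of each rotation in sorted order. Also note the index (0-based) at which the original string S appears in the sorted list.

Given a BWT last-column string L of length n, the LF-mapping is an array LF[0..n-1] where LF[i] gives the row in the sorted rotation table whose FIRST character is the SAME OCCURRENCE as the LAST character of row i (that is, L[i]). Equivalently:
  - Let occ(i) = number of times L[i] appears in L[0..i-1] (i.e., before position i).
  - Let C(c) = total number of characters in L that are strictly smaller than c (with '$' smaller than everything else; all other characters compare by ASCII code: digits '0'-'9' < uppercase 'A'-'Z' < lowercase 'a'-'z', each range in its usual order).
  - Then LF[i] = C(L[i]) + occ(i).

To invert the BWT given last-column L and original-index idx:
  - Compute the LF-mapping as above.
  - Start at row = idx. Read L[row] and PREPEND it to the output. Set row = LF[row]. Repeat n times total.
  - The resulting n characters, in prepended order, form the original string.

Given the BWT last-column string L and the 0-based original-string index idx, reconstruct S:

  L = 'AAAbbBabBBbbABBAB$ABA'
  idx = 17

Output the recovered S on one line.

LF mapping: 1 2 3 16 17 8 15 18 9 10 19 20 4 11 12 5 13 0 6 14 7
Walk LF starting at row 17, prepending L[row]:
  step 1: row=17, L[17]='$', prepend. Next row=LF[17]=0
  step 2: row=0, L[0]='A', prepend. Next row=LF[0]=1
  step 3: row=1, L[1]='A', prepend. Next row=LF[1]=2
  step 4: row=2, L[2]='A', prepend. Next row=LF[2]=3
  step 5: row=3, L[3]='b', prepend. Next row=LF[3]=16
  step 6: row=16, L[16]='B', prepend. Next row=LF[16]=13
  step 7: row=13, L[13]='B', prepend. Next row=LF[13]=11
  step 8: row=11, L[11]='b', prepend. Next row=LF[11]=20
  step 9: row=20, L[20]='A', prepend. Next row=LF[20]=7
  step 10: row=7, L[7]='b', prepend. Next row=LF[7]=18
  step 11: row=18, L[18]='A', prepend. Next row=LF[18]=6
  step 12: row=6, L[6]='a', prepend. Next row=LF[6]=15
  step 13: row=15, L[15]='A', prepend. Next row=LF[15]=5
  step 14: row=5, L[5]='B', prepend. Next row=LF[5]=8
  step 15: row=8, L[8]='B', prepend. Next row=LF[8]=9
  step 16: row=9, L[9]='B', prepend. Next row=LF[9]=10
  step 17: row=10, L[10]='b', prepend. Next row=LF[10]=19
  step 18: row=19, L[19]='B', prepend. Next row=LF[19]=14
  step 19: row=14, L[14]='B', prepend. Next row=LF[14]=12
  step 20: row=12, L[12]='A', prepend. Next row=LF[12]=4
  step 21: row=4, L[4]='b', prepend. Next row=LF[4]=17
Reversed output: bABBbBBBAaAbAbBBbAAA$

Answer: bABBbBBBAaAbAbBBbAAA$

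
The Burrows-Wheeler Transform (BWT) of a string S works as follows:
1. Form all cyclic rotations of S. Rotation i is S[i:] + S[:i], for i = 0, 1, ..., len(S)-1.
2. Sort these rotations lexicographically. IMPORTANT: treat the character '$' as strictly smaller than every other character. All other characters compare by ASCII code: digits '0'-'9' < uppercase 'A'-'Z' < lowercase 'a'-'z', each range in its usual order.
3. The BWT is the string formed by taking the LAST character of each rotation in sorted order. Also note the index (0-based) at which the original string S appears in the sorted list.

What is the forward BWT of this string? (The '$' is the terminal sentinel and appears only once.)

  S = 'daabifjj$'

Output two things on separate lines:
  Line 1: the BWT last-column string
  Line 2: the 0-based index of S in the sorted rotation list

All 9 rotations (rotation i = S[i:]+S[:i]):
  rot[0] = daabifjj$
  rot[1] = aabifjj$d
  rot[2] = abifjj$da
  rot[3] = bifjj$daa
  rot[4] = ifjj$daab
  rot[5] = fjj$daabi
  rot[6] = jj$daabif
  rot[7] = j$daabifj
  rot[8] = $daabifjj
Sorted (with $ < everything):
  sorted[0] = $daabifjj  (last char: 'j')
  sorted[1] = aabifjj$d  (last char: 'd')
  sorted[2] = abifjj$da  (last char: 'a')
  sorted[3] = bifjj$daa  (last char: 'a')
  sorted[4] = daabifjj$  (last char: '$')
  sorted[5] = fjj$daabi  (last char: 'i')
  sorted[6] = ifjj$daab  (last char: 'b')
  sorted[7] = j$daabifj  (last char: 'j')
  sorted[8] = jj$daabif  (last char: 'f')
Last column: jdaa$ibjf
Original string S is at sorted index 4

Answer: jdaa$ibjf
4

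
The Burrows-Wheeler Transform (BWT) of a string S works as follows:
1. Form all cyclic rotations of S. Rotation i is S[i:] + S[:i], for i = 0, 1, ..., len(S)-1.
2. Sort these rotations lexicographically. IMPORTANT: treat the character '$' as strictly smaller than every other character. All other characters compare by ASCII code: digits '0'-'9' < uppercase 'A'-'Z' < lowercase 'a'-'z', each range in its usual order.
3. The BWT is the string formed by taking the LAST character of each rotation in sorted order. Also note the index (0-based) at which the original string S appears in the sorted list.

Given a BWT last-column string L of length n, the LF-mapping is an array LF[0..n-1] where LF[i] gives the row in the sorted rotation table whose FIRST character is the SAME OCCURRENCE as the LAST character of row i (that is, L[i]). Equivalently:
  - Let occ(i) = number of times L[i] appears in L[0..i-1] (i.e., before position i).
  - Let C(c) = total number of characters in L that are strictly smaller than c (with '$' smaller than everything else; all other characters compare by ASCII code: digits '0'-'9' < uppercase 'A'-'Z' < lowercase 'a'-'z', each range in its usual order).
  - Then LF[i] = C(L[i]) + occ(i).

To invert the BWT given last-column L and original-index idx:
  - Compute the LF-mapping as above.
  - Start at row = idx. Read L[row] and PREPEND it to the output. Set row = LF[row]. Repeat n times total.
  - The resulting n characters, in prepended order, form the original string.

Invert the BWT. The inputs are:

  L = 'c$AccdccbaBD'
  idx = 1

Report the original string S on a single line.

Answer: ABccDdbcacc$

Derivation:
LF mapping: 6 0 1 7 8 11 9 10 5 4 2 3
Walk LF starting at row 1, prepending L[row]:
  step 1: row=1, L[1]='$', prepend. Next row=LF[1]=0
  step 2: row=0, L[0]='c', prepend. Next row=LF[0]=6
  step 3: row=6, L[6]='c', prepend. Next row=LF[6]=9
  step 4: row=9, L[9]='a', prepend. Next row=LF[9]=4
  step 5: row=4, L[4]='c', prepend. Next row=LF[4]=8
  step 6: row=8, L[8]='b', prepend. Next row=LF[8]=5
  step 7: row=5, L[5]='d', prepend. Next row=LF[5]=11
  step 8: row=11, L[11]='D', prepend. Next row=LF[11]=3
  step 9: row=3, L[3]='c', prepend. Next row=LF[3]=7
  step 10: row=7, L[7]='c', prepend. Next row=LF[7]=10
  step 11: row=10, L[10]='B', prepend. Next row=LF[10]=2
  step 12: row=2, L[2]='A', prepend. Next row=LF[2]=1
Reversed output: ABccDdbcacc$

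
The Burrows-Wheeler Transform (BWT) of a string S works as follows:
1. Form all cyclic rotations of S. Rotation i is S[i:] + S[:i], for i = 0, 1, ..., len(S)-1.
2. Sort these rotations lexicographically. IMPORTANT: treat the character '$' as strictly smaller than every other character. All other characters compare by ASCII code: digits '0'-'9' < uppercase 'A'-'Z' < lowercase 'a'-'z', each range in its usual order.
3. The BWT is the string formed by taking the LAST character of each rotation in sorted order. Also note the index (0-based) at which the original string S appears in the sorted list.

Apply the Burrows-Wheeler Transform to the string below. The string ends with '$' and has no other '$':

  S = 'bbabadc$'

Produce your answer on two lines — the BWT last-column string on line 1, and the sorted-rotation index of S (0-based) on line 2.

Answer: cbbba$da
5

Derivation:
All 8 rotations (rotation i = S[i:]+S[:i]):
  rot[0] = bbabadc$
  rot[1] = babadc$b
  rot[2] = abadc$bb
  rot[3] = badc$bba
  rot[4] = adc$bbab
  rot[5] = dc$bbaba
  rot[6] = c$bbabad
  rot[7] = $bbabadc
Sorted (with $ < everything):
  sorted[0] = $bbabadc  (last char: 'c')
  sorted[1] = abadc$bb  (last char: 'b')
  sorted[2] = adc$bbab  (last char: 'b')
  sorted[3] = babadc$b  (last char: 'b')
  sorted[4] = badc$bba  (last char: 'a')
  sorted[5] = bbabadc$  (last char: '$')
  sorted[6] = c$bbabad  (last char: 'd')
  sorted[7] = dc$bbaba  (last char: 'a')
Last column: cbbba$da
Original string S is at sorted index 5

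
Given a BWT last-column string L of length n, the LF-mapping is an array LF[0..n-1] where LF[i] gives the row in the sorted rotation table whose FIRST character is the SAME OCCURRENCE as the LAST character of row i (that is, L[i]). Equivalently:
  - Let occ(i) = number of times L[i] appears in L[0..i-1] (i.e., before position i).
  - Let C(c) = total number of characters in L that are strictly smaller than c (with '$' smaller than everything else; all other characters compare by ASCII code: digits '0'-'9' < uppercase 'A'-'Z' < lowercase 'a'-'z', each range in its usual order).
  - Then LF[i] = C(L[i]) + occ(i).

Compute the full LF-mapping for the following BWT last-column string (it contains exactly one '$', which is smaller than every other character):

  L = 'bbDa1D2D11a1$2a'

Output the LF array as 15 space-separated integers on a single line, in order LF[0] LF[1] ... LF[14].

Char counts: '$':1, '1':4, '2':2, 'D':3, 'a':3, 'b':2
C (first-col start): C('$')=0, C('1')=1, C('2')=5, C('D')=7, C('a')=10, C('b')=13
L[0]='b': occ=0, LF[0]=C('b')+0=13+0=13
L[1]='b': occ=1, LF[1]=C('b')+1=13+1=14
L[2]='D': occ=0, LF[2]=C('D')+0=7+0=7
L[3]='a': occ=0, LF[3]=C('a')+0=10+0=10
L[4]='1': occ=0, LF[4]=C('1')+0=1+0=1
L[5]='D': occ=1, LF[5]=C('D')+1=7+1=8
L[6]='2': occ=0, LF[6]=C('2')+0=5+0=5
L[7]='D': occ=2, LF[7]=C('D')+2=7+2=9
L[8]='1': occ=1, LF[8]=C('1')+1=1+1=2
L[9]='1': occ=2, LF[9]=C('1')+2=1+2=3
L[10]='a': occ=1, LF[10]=C('a')+1=10+1=11
L[11]='1': occ=3, LF[11]=C('1')+3=1+3=4
L[12]='$': occ=0, LF[12]=C('$')+0=0+0=0
L[13]='2': occ=1, LF[13]=C('2')+1=5+1=6
L[14]='a': occ=2, LF[14]=C('a')+2=10+2=12

Answer: 13 14 7 10 1 8 5 9 2 3 11 4 0 6 12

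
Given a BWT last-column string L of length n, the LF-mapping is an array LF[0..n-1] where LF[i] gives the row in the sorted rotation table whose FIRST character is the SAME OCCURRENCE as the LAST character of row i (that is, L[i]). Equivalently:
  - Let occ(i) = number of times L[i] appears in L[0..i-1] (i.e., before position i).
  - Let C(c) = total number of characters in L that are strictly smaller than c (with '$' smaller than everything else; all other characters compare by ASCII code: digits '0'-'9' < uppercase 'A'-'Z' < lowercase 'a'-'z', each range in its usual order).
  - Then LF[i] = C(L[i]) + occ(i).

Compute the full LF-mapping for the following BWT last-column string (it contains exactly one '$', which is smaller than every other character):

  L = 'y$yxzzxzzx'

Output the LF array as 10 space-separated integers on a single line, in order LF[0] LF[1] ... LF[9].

Answer: 4 0 5 1 6 7 2 8 9 3

Derivation:
Char counts: '$':1, 'x':3, 'y':2, 'z':4
C (first-col start): C('$')=0, C('x')=1, C('y')=4, C('z')=6
L[0]='y': occ=0, LF[0]=C('y')+0=4+0=4
L[1]='$': occ=0, LF[1]=C('$')+0=0+0=0
L[2]='y': occ=1, LF[2]=C('y')+1=4+1=5
L[3]='x': occ=0, LF[3]=C('x')+0=1+0=1
L[4]='z': occ=0, LF[4]=C('z')+0=6+0=6
L[5]='z': occ=1, LF[5]=C('z')+1=6+1=7
L[6]='x': occ=1, LF[6]=C('x')+1=1+1=2
L[7]='z': occ=2, LF[7]=C('z')+2=6+2=8
L[8]='z': occ=3, LF[8]=C('z')+3=6+3=9
L[9]='x': occ=2, LF[9]=C('x')+2=1+2=3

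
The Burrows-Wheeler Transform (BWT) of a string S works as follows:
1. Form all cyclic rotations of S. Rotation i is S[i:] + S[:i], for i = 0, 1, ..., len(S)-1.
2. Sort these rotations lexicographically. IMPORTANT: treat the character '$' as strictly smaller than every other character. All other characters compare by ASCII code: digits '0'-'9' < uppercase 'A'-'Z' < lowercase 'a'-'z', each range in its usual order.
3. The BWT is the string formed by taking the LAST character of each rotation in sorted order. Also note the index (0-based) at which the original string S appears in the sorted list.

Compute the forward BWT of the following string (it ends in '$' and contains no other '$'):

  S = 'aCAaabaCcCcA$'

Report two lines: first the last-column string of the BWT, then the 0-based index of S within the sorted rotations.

All 13 rotations (rotation i = S[i:]+S[:i]):
  rot[0] = aCAaabaCcCcA$
  rot[1] = CAaabaCcCcA$a
  rot[2] = AaabaCcCcA$aC
  rot[3] = aabaCcCcA$aCA
  rot[4] = abaCcCcA$aCAa
  rot[5] = baCcCcA$aCAaa
  rot[6] = aCcCcA$aCAaab
  rot[7] = CcCcA$aCAaaba
  rot[8] = cCcA$aCAaabaC
  rot[9] = CcA$aCAaabaCc
  rot[10] = cA$aCAaabaCcC
  rot[11] = A$aCAaabaCcCc
  rot[12] = $aCAaabaCcCcA
Sorted (with $ < everything):
  sorted[0] = $aCAaabaCcCcA  (last char: 'A')
  sorted[1] = A$aCAaabaCcCc  (last char: 'c')
  sorted[2] = AaabaCcCcA$aC  (last char: 'C')
  sorted[3] = CAaabaCcCcA$a  (last char: 'a')
  sorted[4] = CcA$aCAaabaCc  (last char: 'c')
  sorted[5] = CcCcA$aCAaaba  (last char: 'a')
  sorted[6] = aCAaabaCcCcA$  (last char: '$')
  sorted[7] = aCcCcA$aCAaab  (last char: 'b')
  sorted[8] = aabaCcCcA$aCA  (last char: 'A')
  sorted[9] = abaCcCcA$aCAa  (last char: 'a')
  sorted[10] = baCcCcA$aCAaa  (last char: 'a')
  sorted[11] = cA$aCAaabaCcC  (last char: 'C')
  sorted[12] = cCcA$aCAaabaC  (last char: 'C')
Last column: AcCaca$bAaaCC
Original string S is at sorted index 6

Answer: AcCaca$bAaaCC
6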